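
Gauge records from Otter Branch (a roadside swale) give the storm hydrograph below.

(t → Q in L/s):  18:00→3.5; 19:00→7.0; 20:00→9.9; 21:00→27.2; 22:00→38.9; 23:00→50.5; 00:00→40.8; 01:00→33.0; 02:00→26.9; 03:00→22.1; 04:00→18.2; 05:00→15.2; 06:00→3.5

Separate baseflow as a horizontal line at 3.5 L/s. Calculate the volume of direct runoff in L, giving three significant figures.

Direct-runoff ordinates (Q − Q_b): 0.0, 3.5, 6.4, 23.7, 35.4, 47.0, 37.3, 29.5, 23.4, 18.6, 14.7, 11.7, 0.0 L/s.
ΣQ_DR = 251.2 L/s.
With Δt = 1 h = 3600 s, V = ΣQ_DR · Δt = 251.2 × 3600 = 9.04 × 10^5 L.

V ≈ 9.04 × 10^5 L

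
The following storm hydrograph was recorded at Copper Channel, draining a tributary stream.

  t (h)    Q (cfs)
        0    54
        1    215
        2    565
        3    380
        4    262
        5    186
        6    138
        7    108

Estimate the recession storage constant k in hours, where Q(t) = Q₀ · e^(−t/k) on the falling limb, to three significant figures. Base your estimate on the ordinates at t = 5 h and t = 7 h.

k ≈ 3.68 h

On the falling limb, Q drops from 186 to 108 cfs between t = 5 h and t = 7 h (Δt = 2 h).
k = −Δt / ln(Q₂/Q₁) = −2 / ln(108/186) = 3.68 h.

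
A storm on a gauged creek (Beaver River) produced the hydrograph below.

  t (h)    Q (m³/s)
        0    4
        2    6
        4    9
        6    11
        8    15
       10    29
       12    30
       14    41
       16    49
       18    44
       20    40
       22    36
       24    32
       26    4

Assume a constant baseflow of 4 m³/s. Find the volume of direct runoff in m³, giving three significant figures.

Direct-runoff ordinates (Q − Q_b): 0.0, 2.0, 5.0, 7.0, 11.0, 25.0, 26.0, 37.0, 45.0, 40.0, 36.0, 32.0, 28.0, 0.0 m³/s.
ΣQ_DR = 294.0 m³/s.
With Δt = 2 h = 7200 s, V = ΣQ_DR · Δt = 294.0 × 7200 = 2.12 × 10^6 m³.

V ≈ 2.12 × 10^6 m³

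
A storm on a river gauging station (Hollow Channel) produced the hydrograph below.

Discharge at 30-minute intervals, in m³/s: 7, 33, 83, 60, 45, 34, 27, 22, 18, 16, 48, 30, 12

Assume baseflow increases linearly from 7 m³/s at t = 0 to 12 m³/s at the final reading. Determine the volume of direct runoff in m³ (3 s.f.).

Direct-runoff ordinates (Q − Q_b): 0.00, 25.58, 75.17, 51.75, 36.33, 24.92, 17.50, 12.08, 7.67, 5.25, 36.83, 18.42, 0.00 m³/s.
ΣQ_DR = 311.5 m³/s.
With Δt = 0.5 h = 1800 s, V = ΣQ_DR · Δt = 311.5 × 1800 = 5.61 × 10^5 m³.

V ≈ 5.61 × 10^5 m³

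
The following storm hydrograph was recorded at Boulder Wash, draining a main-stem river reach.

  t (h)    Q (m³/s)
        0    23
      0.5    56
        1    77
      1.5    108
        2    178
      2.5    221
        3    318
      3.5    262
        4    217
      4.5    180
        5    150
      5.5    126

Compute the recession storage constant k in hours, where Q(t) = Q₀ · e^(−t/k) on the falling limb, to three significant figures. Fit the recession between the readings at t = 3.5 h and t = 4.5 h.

On the falling limb, Q drops from 262 to 180 m³/s between t = 3.5 h and t = 4.5 h (Δt = 1 h).
k = −Δt / ln(Q₂/Q₁) = −1 / ln(180/262) = 2.66 h.

k ≈ 2.66 h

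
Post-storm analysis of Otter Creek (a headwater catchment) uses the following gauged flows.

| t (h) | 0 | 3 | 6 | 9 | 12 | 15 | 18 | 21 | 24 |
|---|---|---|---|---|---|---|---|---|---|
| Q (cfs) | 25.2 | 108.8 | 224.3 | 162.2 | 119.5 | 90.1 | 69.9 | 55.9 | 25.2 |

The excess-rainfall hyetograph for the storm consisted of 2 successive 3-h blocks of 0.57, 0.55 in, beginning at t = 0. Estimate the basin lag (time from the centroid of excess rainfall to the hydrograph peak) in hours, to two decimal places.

Centroid of excess rainfall: t_c = Σ P_i·t̄_i / ΣP_i = 2.9732 h (block centres at 1.5, 4.5 h).
Hydrograph peak occurs at t = 6 h, so basin lag t_L = 6 − 2.9732 = 3.03 h.

t_L ≈ 3.03 h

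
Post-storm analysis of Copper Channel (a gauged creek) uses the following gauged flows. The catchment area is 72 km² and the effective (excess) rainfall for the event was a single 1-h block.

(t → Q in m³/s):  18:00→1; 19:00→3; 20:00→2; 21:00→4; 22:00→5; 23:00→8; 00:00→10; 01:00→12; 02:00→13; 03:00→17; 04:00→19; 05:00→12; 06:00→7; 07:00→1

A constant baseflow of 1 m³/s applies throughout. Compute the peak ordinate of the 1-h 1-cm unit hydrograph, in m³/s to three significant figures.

Direct runoff: 0.0, 2.0, 1.0, 3.0, 4.0, 7.0, 9.0, 11.0, 12.0, 16.0, 18.0, 11.0, 6.0, 0.0 m³/s; ΣQ_DR = 100.0 m³/s, peak = 18.0 m³/s.
Runoff depth d = ΣQ_DR·Δt / A = 100.0 × 3600 / (72 km²) = 5.000 mm.
The 1-cm UH is the DRH scaled by (10 mm)/d, so U_p = 18.0 × 10/5.000 = 36.0 m³/s.

U_p ≈ 36.0 m³/s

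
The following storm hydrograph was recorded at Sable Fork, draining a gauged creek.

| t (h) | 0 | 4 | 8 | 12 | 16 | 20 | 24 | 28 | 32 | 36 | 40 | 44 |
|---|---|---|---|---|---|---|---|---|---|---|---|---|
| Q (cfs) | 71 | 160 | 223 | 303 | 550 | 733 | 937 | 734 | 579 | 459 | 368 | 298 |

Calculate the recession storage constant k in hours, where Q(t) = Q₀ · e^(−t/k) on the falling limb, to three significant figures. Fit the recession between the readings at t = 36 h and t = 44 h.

k ≈ 18.5 h

On the falling limb, Q drops from 459 to 298 cfs between t = 36 h and t = 44 h (Δt = 8 h).
k = −Δt / ln(Q₂/Q₁) = −8 / ln(298/459) = 18.5 h.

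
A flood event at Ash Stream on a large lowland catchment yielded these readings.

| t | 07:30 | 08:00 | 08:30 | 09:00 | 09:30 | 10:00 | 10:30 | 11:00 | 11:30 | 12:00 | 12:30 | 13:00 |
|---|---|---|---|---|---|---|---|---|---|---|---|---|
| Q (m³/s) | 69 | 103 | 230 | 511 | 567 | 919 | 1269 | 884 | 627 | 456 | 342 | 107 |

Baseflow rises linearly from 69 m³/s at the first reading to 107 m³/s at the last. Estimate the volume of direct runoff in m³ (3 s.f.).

V ≈ 9.05 × 10^6 m³

Direct-runoff ordinates (Q − Q_b): 0.00, 30.55, 154.09, 431.64, 484.18, 832.73, 1179.27, 790.82, 530.36, 355.91, 238.45, 0.00 m³/s.
ΣQ_DR = 5028 m³/s.
With Δt = 0.5 h = 1800 s, V = ΣQ_DR · Δt = 5028 × 1800 = 9.05 × 10^6 m³.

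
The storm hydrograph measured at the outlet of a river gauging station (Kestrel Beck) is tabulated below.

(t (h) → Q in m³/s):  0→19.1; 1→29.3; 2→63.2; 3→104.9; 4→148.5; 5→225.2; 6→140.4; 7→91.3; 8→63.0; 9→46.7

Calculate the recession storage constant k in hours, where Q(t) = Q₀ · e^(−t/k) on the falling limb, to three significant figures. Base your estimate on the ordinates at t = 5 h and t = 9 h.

k ≈ 2.54 h

On the falling limb, Q drops from 225.2 to 46.7 m³/s between t = 5 h and t = 9 h (Δt = 4 h).
k = −Δt / ln(Q₂/Q₁) = −4 / ln(46.7/225.2) = 2.54 h.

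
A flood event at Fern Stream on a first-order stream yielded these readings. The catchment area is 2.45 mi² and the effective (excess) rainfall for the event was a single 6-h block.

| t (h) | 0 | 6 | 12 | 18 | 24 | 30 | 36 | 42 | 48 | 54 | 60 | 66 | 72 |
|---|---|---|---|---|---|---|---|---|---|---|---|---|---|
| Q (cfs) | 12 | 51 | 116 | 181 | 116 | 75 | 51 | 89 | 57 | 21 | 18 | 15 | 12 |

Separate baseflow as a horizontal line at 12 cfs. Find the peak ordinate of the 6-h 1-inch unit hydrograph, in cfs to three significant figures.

U_p ≈ 67.7 cfs

Direct runoff: 0.0, 39.0, 104.0, 169.0, 104.0, 63.0, 39.0, 77.0, 45.0, 9.0, 6.0, 3.0, 0.0 cfs; ΣQ_DR = 658.0 cfs, peak = 169.0 cfs.
Runoff depth d = ΣQ_DR·Δt / A = 658.0 × 21600 / (2.45 mi²) = 2.497 in.
The 1-inch UH is the DRH scaled by (1 in)/d, so U_p = 169.0 × 1/2.497 = 67.7 cfs.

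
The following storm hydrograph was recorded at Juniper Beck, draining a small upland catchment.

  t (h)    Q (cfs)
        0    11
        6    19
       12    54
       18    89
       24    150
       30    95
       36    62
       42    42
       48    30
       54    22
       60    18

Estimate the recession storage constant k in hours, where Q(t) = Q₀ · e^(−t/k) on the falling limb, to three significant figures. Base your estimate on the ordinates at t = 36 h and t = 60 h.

On the falling limb, Q drops from 62 to 18 cfs between t = 36 h and t = 60 h (Δt = 24 h).
k = −Δt / ln(Q₂/Q₁) = −24 / ln(18/62) = 19.4 h.

k ≈ 19.4 h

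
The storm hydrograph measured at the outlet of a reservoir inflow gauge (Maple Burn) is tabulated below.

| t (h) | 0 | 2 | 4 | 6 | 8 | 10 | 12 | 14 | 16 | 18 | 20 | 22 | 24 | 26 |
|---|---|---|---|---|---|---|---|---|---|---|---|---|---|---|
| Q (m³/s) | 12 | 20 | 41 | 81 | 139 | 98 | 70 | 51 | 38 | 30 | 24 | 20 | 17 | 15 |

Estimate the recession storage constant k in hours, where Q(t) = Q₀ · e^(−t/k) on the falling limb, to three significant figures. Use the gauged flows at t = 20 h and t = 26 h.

k ≈ 12.8 h

On the falling limb, Q drops from 24 to 15 m³/s between t = 20 h and t = 26 h (Δt = 6 h).
k = −Δt / ln(Q₂/Q₁) = −6 / ln(15/24) = 12.8 h.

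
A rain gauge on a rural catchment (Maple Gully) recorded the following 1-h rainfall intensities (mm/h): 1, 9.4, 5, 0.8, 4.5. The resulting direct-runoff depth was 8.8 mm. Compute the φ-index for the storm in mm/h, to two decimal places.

Only the 3 blocks with intensity above φ contribute runoff: 9.4, 5, 4.5 mm/h.
Σ(I−φ)·Δt = d  ⇒  (9.4+5+4.5 − 3φ)·1 = 8.8
φ = (18.90 − 8.8/1) / 3 = 3.37 mm/h.

φ ≈ 3.37 mm/h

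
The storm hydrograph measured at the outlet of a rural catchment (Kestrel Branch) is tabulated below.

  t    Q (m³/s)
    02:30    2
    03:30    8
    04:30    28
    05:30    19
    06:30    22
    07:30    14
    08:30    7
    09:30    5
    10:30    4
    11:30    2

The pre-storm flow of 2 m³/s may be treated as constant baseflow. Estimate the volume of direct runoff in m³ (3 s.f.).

Direct-runoff ordinates (Q − Q_b): 0.0, 6.0, 26.0, 17.0, 20.0, 12.0, 5.0, 3.0, 2.0, 0.0 m³/s.
ΣQ_DR = 91.00 m³/s.
With Δt = 1 h = 3600 s, V = ΣQ_DR · Δt = 91.00 × 3600 = 3.28 × 10^5 m³.

V ≈ 3.28 × 10^5 m³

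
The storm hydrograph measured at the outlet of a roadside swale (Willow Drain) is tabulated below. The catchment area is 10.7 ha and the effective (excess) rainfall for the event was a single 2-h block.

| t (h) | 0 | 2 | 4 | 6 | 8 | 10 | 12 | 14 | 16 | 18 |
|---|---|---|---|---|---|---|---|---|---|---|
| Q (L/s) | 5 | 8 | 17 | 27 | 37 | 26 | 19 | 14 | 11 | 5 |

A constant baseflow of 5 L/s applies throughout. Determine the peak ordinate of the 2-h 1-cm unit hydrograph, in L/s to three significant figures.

Direct runoff: 0.0, 3.0, 12.0, 22.0, 32.0, 21.0, 14.0, 9.0, 6.0, 0.0 L/s; ΣQ_DR = 119.0 L/s, peak = 32.0 L/s.
Runoff depth d = ΣQ_DR·Δt / A = 119.0 × 7200 / (10.7 ha) = 8.007 mm.
The 1-cm UH is the DRH scaled by (10 mm)/d, so U_p = 32.0 × 10/8.007 = 40.0 L/s.

U_p ≈ 40.0 L/s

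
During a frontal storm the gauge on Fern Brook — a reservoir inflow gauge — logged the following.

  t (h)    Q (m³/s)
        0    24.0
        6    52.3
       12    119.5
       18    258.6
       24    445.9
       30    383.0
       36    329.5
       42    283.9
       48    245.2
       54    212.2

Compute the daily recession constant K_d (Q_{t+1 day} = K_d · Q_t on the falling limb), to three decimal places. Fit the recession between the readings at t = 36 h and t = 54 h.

K_d ≈ 0.556

Between t = 36 h and t = 54 h the flow falls from 329.5 to 212.2 m³/s over 3×6 h = 18 h.
Per-interval ratio K = (212.2/329.5)^(1/3) = 0.8636; K_d = K^(24/6) = 0.556.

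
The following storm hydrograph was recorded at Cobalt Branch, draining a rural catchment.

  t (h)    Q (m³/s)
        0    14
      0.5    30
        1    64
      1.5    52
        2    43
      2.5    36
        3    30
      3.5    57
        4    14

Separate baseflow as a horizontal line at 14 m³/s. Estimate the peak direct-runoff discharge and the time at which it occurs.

Q_p = 50.0 m³/s at t = 1 h

Subtracting baseflow gives direct-runoff ordinates: 0.0, 16.0, 50.0, 38.0, 29.0, 22.0, 16.0, 43.0, 0.0 m³/s.
The maximum is 50.0 m³/s, occurring at the reading for t = 1 h.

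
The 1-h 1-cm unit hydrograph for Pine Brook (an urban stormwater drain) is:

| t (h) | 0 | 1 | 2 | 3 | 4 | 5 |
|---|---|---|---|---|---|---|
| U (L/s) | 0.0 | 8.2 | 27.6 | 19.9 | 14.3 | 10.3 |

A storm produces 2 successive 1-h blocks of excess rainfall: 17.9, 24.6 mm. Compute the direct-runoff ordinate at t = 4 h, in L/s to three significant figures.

Q ≈ 74.6 L/s

By discrete convolution, Q_j = Σ (P_i / 10 mm) · U_{j−i}.
At t = 4 h (j=4): Q = (17.9/10)·14.3 + (24.6/10)·19.9 = 74.6 L/s.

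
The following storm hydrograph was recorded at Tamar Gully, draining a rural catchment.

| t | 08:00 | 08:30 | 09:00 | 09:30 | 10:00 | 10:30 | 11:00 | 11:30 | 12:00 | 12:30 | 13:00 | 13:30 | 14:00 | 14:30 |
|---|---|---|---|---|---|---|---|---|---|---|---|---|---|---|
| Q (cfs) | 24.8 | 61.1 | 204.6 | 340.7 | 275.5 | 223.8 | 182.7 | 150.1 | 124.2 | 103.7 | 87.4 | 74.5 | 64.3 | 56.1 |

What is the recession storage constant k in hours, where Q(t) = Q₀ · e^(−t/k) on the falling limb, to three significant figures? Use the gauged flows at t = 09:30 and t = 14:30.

On the falling limb, Q drops from 340.7 to 56.1 cfs between t = 09:30 and t = 14:30 (Δt = 5 h).
k = −Δt / ln(Q₂/Q₁) = −5 / ln(56.1/340.7) = 2.77 h.

k ≈ 2.77 h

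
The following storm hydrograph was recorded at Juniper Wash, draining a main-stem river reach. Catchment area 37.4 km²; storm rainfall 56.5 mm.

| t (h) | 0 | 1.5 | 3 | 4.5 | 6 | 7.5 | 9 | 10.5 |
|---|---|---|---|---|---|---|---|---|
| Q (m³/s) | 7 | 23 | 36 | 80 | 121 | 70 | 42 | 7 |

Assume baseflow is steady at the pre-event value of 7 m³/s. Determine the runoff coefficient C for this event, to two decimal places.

C ≈ 0.84

ΣQ_DR = 330.0 m³/s; V = ΣQ_DR·Δt = 1.782 × 10^6 m³.
Runoff depth d = V / A = 47.65 mm.
C = d / P = 47.65 / 56.5 = 0.84.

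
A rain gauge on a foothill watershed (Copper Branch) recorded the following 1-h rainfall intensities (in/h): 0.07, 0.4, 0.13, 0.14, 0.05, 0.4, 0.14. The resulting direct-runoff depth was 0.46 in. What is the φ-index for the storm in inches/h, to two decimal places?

φ ≈ 0.17 in/h

Only the 2 blocks with intensity above φ contribute runoff: 0.4, 0.4 in/h.
Σ(I−φ)·Δt = d  ⇒  (0.4+0.4 − 2φ)·1 = 0.46
φ = (0.8000 − 0.46/1) / 2 = 0.17 in/h.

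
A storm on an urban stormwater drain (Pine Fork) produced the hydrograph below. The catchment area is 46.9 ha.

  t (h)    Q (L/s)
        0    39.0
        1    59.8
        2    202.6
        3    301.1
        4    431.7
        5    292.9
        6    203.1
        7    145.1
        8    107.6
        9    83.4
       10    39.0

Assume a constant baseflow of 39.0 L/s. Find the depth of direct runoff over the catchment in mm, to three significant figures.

Direct runoff: 0.0, 20.8, 163.6, 262.1, 392.7, 253.9, 164.1, 106.1, 68.6, 44.4, 0.0 L/s; ΣQ_DR = 1476 L/s.
V = ΣQ_DR · Δt = 1476 × 3600 s = 5.315 × 10^6 L.
Over A = 46.9 ha, depth = V / A = 11.3 mm.

d ≈ 11.3 mm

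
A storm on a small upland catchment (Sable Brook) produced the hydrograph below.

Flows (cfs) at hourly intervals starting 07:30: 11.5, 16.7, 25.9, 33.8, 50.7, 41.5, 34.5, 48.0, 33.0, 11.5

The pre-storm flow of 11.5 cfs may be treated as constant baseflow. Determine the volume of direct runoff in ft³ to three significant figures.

V ≈ 6.92 × 10^5 ft³

Direct-runoff ordinates (Q − Q_b): 0.0, 5.2, 14.4, 22.3, 39.2, 30.0, 23.0, 36.5, 21.5, 0.0 cfs.
ΣQ_DR = 192.1 cfs.
With Δt = 1 h = 3600 s, V = ΣQ_DR · Δt = 192.1 × 3600 = 6.92 × 10^5 ft³.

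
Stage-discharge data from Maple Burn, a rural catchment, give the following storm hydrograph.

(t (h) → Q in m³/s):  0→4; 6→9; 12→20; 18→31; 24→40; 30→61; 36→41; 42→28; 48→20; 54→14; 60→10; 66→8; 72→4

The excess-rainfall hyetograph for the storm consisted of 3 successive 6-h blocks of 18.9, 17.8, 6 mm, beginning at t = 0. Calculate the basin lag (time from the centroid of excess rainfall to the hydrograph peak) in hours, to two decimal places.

Centroid of excess rainfall: t_c = Σ P_i·t̄_i / ΣP_i = 7.1874 h (block centres at 3, 9, 15 h).
Hydrograph peak occurs at t = 30 h, so basin lag t_L = 30 − 7.1874 = 22.81 h.

t_L ≈ 22.81 h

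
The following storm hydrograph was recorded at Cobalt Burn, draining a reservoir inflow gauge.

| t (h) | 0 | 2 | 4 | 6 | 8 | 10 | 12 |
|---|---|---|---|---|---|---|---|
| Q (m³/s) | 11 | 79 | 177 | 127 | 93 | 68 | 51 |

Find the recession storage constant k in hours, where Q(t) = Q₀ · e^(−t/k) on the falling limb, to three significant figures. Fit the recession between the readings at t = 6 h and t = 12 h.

k ≈ 6.58 h

On the falling limb, Q drops from 127 to 51 m³/s between t = 6 h and t = 12 h (Δt = 6 h).
k = −Δt / ln(Q₂/Q₁) = −6 / ln(51/127) = 6.58 h.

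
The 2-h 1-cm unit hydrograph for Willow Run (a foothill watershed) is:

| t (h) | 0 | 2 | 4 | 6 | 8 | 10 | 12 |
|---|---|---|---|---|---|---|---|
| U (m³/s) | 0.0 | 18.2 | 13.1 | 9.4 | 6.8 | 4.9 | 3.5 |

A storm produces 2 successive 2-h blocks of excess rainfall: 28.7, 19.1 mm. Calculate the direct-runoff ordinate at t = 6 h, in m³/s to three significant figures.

By discrete convolution, Q_j = Σ (P_i / 10 mm) · U_{j−i}.
At t = 6 h (j=3): Q = (28.7/10)·9.4 + (19.1/10)·13.1 = 52.0 m³/s.

Q ≈ 52.0 m³/s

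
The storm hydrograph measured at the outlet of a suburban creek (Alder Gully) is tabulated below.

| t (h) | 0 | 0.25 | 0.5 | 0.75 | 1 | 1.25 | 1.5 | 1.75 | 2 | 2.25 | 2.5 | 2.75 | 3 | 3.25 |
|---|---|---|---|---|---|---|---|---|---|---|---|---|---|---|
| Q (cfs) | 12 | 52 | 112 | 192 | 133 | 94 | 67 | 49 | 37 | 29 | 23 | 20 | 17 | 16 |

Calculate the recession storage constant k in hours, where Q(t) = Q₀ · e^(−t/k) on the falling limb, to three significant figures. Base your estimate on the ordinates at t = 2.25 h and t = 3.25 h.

On the falling limb, Q drops from 29 to 16 cfs between t = 2.25 h and t = 3.25 h (Δt = 1 h).
k = −Δt / ln(Q₂/Q₁) = −1 / ln(16/29) = 1.68 h.

k ≈ 1.68 h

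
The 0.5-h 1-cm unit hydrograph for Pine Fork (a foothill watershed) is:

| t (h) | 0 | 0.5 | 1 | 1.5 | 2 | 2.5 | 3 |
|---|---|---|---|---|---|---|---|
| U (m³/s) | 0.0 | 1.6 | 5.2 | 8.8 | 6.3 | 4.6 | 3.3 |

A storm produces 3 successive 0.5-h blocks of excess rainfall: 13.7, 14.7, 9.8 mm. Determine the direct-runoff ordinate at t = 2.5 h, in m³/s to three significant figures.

By discrete convolution, Q_j = Σ (P_i / 10 mm) · U_{j−i}.
At t = 2.5 h (j=5): Q = (13.7/10)·4.6 + (14.7/10)·6.3 + (9.8/10)·8.8 = 24.2 m³/s.

Q ≈ 24.2 m³/s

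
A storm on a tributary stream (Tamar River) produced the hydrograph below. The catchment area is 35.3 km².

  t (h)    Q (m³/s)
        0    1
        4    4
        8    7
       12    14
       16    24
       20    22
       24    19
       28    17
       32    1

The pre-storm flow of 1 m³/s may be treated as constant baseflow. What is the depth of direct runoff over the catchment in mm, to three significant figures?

d ≈ 40.8 mm

Direct runoff: 0.0, 3.0, 6.0, 13.0, 23.0, 21.0, 18.0, 16.0, 0.0 m³/s; ΣQ_DR = 100.0 m³/s.
V = ΣQ_DR · Δt = 100.0 × 14400 s = 1.440 × 10^6 m³.
Over A = 35.3 km², depth = V / A = 40.8 mm.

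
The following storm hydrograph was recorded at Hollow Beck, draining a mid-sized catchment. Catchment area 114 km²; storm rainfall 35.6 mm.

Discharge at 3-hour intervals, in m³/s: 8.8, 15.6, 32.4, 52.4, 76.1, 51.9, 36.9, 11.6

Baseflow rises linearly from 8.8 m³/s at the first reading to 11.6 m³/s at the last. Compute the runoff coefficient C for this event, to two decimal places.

ΣQ_DR = 204.1 m³/s; V = ΣQ_DR·Δt = 2.204 × 10^6 m³.
Runoff depth d = V / A = 19.34 mm.
C = d / P = 19.34 / 35.6 = 0.54.

C ≈ 0.54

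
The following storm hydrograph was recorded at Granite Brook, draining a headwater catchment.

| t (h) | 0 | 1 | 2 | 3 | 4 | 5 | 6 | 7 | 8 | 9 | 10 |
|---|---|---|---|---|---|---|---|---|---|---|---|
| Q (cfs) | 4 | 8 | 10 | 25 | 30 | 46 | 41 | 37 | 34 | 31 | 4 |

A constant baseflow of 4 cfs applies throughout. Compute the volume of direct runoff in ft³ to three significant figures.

V ≈ 8.14 × 10^5 ft³

Direct-runoff ordinates (Q − Q_b): 0.0, 4.0, 6.0, 21.0, 26.0, 42.0, 37.0, 33.0, 30.0, 27.0, 0.0 cfs.
ΣQ_DR = 226.0 cfs.
With Δt = 1 h = 3600 s, V = ΣQ_DR · Δt = 226.0 × 3600 = 8.14 × 10^5 ft³.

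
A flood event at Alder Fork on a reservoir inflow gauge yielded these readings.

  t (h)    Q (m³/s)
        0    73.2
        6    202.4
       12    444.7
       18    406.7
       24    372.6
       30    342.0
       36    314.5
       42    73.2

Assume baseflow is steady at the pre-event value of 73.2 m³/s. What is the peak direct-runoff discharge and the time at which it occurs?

Subtracting baseflow gives direct-runoff ordinates: 0.0, 129.2, 371.5, 333.5, 299.4, 268.8, 241.3, 0.0 m³/s.
The maximum is 371.5 m³/s, occurring at the reading for t = 12 h.

Q_p = 371.5 m³/s at t = 12 h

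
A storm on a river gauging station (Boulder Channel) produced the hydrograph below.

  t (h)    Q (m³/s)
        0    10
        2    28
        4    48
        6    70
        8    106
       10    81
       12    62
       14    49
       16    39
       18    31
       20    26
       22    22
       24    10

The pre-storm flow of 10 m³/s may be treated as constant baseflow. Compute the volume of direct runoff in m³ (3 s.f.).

Direct-runoff ordinates (Q − Q_b): 0.0, 18.0, 38.0, 60.0, 96.0, 71.0, 52.0, 39.0, 29.0, 21.0, 16.0, 12.0, 0.0 m³/s.
ΣQ_DR = 452.0 m³/s.
With Δt = 2 h = 7200 s, V = ΣQ_DR · Δt = 452.0 × 7200 = 3.25 × 10^6 m³.

V ≈ 3.25 × 10^6 m³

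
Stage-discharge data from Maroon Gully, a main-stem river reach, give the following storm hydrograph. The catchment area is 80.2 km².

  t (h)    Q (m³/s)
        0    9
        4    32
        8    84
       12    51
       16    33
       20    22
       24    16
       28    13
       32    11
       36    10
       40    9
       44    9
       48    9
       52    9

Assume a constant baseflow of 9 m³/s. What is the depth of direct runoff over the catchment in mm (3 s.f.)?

d ≈ 34.3 mm

Direct runoff: 0.0, 23.0, 75.0, 42.0, 24.0, 13.0, 7.0, 4.0, 2.0, 1.0, 0.0, 0.0, 0.0, 0.0 m³/s; ΣQ_DR = 191.0 m³/s.
V = ΣQ_DR · Δt = 191.0 × 14400 s = 2.750 × 10^6 m³.
Over A = 80.2 km², depth = V / A = 34.3 mm.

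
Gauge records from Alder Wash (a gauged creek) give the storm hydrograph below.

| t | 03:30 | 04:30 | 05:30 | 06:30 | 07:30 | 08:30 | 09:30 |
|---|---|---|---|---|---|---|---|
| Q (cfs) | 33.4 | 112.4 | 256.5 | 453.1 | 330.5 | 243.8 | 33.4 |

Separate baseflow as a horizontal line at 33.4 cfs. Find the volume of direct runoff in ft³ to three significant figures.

V ≈ 4.43 × 10^6 ft³

Direct-runoff ordinates (Q − Q_b): 0.0, 79.0, 223.1, 419.7, 297.1, 210.4, 0.0 cfs.
ΣQ_DR = 1229 cfs.
With Δt = 1 h = 3600 s, V = ΣQ_DR · Δt = 1229 × 3600 = 4.43 × 10^6 ft³.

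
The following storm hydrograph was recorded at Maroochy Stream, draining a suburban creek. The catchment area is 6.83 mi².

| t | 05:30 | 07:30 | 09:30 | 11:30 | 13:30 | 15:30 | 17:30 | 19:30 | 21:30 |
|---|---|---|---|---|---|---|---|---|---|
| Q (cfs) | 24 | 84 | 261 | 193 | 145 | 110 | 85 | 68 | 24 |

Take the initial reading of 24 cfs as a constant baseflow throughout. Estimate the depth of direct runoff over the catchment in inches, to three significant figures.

Direct runoff: 0.0, 60.0, 237.0, 169.0, 121.0, 86.0, 61.0, 44.0, 0.0 cfs; ΣQ_DR = 778.0 cfs.
V = ΣQ_DR · Δt = 778.0 × 7200 s = 5.602 × 10^6 ft³.
Over A = 6.83 mi², depth = V / A = 0.353 in.

d ≈ 0.353 in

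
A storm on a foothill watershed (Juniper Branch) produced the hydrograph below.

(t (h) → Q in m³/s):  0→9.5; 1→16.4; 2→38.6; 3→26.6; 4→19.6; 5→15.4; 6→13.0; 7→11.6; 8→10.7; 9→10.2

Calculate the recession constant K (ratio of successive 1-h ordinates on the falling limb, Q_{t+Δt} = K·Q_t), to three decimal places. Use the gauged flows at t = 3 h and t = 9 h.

K ≈ 0.852

Using the recession-limb readings at t = 3 h and t = 9 h: Q falls from 26.6 to 10.2 m³/s over 6 intervals.
K = (Q₂/Q₁)^(1/6) = (10.2/26.6)^(1/6) = 0.852.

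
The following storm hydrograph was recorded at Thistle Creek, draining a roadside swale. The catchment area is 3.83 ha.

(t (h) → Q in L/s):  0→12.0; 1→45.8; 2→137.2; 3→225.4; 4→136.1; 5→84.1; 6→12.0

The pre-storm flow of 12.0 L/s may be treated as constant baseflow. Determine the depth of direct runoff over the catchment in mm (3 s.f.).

d ≈ 53.4 mm

Direct runoff: 0.0, 33.8, 125.2, 213.4, 124.1, 72.1, 0.0 L/s; ΣQ_DR = 568.6 L/s.
V = ΣQ_DR · Δt = 568.6 × 3600 s = 2.047 × 10^6 L.
Over A = 3.83 ha, depth = V / A = 53.4 mm.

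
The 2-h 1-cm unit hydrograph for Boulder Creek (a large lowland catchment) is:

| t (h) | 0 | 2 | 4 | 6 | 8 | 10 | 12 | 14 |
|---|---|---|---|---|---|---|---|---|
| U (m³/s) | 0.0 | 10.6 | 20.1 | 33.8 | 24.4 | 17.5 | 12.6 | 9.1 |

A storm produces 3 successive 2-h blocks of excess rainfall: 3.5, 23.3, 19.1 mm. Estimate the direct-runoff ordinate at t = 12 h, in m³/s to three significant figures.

Q ≈ 91.8 m³/s

By discrete convolution, Q_j = Σ (P_i / 10 mm) · U_{j−i}.
At t = 12 h (j=6): Q = (3.5/10)·12.6 + (23.3/10)·17.5 + (19.1/10)·24.4 = 91.8 m³/s.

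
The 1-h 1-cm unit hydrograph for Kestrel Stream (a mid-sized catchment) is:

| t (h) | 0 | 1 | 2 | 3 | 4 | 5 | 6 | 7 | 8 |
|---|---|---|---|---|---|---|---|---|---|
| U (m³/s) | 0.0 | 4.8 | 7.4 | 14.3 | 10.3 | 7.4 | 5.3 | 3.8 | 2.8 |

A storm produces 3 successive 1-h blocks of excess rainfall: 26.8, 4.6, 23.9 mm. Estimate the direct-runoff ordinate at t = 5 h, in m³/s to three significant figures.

Q ≈ 58.7 m³/s

By discrete convolution, Q_j = Σ (P_i / 10 mm) · U_{j−i}.
At t = 5 h (j=5): Q = (26.8/10)·7.4 + (4.6/10)·10.3 + (23.9/10)·14.3 = 58.7 m³/s.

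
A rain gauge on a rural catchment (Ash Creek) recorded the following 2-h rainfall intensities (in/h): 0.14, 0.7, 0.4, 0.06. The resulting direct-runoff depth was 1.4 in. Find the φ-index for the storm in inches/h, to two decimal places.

Only the 2 blocks with intensity above φ contribute runoff: 0.7, 0.4 in/h.
Σ(I−φ)·Δt = d  ⇒  (0.7+0.4 − 2φ)·2 = 1.4
φ = (1.100 − 1.4/2) / 2 = 0.20 in/h.

φ ≈ 0.20 in/h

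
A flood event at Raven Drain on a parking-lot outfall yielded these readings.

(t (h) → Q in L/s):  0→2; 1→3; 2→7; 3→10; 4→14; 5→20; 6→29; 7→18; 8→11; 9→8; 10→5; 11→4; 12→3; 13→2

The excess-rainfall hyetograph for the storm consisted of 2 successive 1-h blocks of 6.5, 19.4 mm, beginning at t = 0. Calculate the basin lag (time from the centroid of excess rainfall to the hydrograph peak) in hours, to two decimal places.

t_L ≈ 4.75 h

Centroid of excess rainfall: t_c = Σ P_i·t̄_i / ΣP_i = 1.2490 h (block centres at 0.5, 1.5 h).
Hydrograph peak occurs at t = 6 h, so basin lag t_L = 6 − 1.2490 = 4.75 h.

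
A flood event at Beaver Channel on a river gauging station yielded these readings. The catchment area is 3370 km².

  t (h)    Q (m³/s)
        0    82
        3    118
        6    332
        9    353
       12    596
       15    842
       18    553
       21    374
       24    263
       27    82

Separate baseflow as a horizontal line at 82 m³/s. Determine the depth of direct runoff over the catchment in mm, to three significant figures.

d ≈ 8.89 mm

Direct runoff: 0.0, 36.0, 250.0, 271.0, 514.0, 760.0, 471.0, 292.0, 181.0, 0.0 m³/s; ΣQ_DR = 2775 m³/s.
V = ΣQ_DR · Δt = 2775 × 10800 s = 2.997 × 10^7 m³.
Over A = 3370 km², depth = V / A = 8.89 mm.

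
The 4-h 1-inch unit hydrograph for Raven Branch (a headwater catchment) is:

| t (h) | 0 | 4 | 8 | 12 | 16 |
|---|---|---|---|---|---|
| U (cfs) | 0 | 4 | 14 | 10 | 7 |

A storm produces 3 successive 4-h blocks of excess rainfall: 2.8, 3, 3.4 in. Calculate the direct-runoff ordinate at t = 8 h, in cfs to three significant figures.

By discrete convolution, Q_j = Σ (P_i / 1 in) · U_{j−i}.
At t = 8 h (j=2): Q = (2.8/1)·14 + (3/1)·4 + (3.4/1)·0 = 51.2 cfs.

Q ≈ 51.2 cfs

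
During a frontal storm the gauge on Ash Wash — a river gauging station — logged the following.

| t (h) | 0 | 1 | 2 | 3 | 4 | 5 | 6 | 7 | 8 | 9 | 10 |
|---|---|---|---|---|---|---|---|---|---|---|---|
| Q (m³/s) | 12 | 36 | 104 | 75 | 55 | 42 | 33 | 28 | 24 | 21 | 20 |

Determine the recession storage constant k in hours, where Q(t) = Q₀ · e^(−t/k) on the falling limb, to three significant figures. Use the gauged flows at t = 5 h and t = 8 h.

k ≈ 5.36 h

On the falling limb, Q drops from 42 to 24 m³/s between t = 5 h and t = 8 h (Δt = 3 h).
k = −Δt / ln(Q₂/Q₁) = −3 / ln(24/42) = 5.36 h.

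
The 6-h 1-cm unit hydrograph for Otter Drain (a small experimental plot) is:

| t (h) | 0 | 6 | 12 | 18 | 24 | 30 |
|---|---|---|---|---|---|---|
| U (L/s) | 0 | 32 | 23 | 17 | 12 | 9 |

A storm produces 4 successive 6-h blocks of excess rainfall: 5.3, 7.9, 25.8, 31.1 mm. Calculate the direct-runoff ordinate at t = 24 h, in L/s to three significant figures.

Q ≈ 179 L/s

By discrete convolution, Q_j = Σ (P_i / 10 mm) · U_{j−i}.
At t = 24 h (j=4): Q = (5.3/10)·12 + (7.9/10)·17 + (25.8/10)·23 + (31.1/10)·32 = 179 L/s.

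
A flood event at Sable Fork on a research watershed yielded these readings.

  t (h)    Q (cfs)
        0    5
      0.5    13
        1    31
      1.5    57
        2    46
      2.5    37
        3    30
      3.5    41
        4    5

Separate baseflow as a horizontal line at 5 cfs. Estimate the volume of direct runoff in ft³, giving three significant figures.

V ≈ 3.96 × 10^5 ft³

Direct-runoff ordinates (Q − Q_b): 0.0, 8.0, 26.0, 52.0, 41.0, 32.0, 25.0, 36.0, 0.0 cfs.
ΣQ_DR = 220.0 cfs.
With Δt = 0.5 h = 1800 s, V = ΣQ_DR · Δt = 220.0 × 1800 = 3.96 × 10^5 ft³.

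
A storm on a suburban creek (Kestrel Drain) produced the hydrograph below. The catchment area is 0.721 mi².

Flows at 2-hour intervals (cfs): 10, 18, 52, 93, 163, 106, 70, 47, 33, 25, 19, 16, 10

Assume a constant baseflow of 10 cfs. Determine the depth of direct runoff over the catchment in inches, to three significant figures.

d ≈ 2.29 in

Direct runoff: 0.0, 8.0, 42.0, 83.0, 153.0, 96.0, 60.0, 37.0, 23.0, 15.0, 9.0, 6.0, 0.0 cfs; ΣQ_DR = 532.0 cfs.
V = ΣQ_DR · Δt = 532.0 × 7200 s = 3.830 × 10^6 ft³.
Over A = 0.721 mi², depth = V / A = 2.29 in.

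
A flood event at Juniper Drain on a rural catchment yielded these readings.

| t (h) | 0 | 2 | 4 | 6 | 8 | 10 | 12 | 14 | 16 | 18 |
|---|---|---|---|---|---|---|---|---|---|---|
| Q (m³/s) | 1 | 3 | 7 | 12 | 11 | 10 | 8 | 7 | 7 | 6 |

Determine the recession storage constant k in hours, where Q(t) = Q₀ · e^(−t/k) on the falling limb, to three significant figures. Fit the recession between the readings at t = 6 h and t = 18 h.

k ≈ 17.3 h

On the falling limb, Q drops from 12 to 6 m³/s between t = 6 h and t = 18 h (Δt = 12 h).
k = −Δt / ln(Q₂/Q₁) = −12 / ln(6/12) = 17.3 h.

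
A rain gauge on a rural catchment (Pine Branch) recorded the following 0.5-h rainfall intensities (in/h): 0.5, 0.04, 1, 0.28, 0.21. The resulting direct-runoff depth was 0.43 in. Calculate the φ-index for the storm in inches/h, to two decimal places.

Only the 2 blocks with intensity above φ contribute runoff: 0.5, 1 in/h.
Σ(I−φ)·Δt = d  ⇒  (0.5+1 − 2φ)·0.5 = 0.43
φ = (1.500 − 0.43/0.5) / 2 = 0.32 in/h.

φ ≈ 0.32 in/h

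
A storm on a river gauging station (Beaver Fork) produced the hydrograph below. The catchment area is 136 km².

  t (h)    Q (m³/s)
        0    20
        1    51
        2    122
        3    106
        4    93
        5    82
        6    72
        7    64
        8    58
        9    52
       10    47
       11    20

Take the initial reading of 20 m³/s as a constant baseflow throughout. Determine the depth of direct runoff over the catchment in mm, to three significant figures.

d ≈ 14.5 mm

Direct runoff: 0.0, 31.0, 102.0, 86.0, 73.0, 62.0, 52.0, 44.0, 38.0, 32.0, 27.0, 0.0 m³/s; ΣQ_DR = 547.0 m³/s.
V = ΣQ_DR · Δt = 547.0 × 3600 s = 1.969 × 10^6 m³.
Over A = 136 km², depth = V / A = 14.5 mm.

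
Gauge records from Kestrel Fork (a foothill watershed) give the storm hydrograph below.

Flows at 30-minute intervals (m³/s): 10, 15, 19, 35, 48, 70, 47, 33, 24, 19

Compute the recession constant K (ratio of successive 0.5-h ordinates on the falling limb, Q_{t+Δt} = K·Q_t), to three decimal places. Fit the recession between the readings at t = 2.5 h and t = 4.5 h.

K ≈ 0.722

Using the recession-limb readings at t = 2.5 h and t = 4.5 h: Q falls from 70 to 19 m³/s over 4 intervals.
K = (Q₂/Q₁)^(1/4) = (19/70)^(1/4) = 0.722.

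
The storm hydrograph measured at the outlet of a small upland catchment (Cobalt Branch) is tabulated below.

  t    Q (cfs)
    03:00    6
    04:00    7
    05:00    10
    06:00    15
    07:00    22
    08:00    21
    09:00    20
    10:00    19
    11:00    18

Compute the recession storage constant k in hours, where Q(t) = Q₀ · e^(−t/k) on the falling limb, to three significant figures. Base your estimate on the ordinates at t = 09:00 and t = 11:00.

On the falling limb, Q drops from 20 to 18 cfs between t = 09:00 and t = 11:00 (Δt = 2 h).
k = −Δt / ln(Q₂/Q₁) = −2 / ln(18/20) = 19.0 h.

k ≈ 19.0 h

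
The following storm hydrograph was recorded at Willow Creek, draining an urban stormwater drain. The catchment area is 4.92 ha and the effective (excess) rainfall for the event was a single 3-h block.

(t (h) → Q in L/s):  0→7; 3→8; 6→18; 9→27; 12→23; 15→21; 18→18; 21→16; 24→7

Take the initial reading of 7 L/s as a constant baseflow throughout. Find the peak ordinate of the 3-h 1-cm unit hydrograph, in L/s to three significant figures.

Direct runoff: 0.0, 1.0, 11.0, 20.0, 16.0, 14.0, 11.0, 9.0, 0.0 L/s; ΣQ_DR = 82.00 L/s, peak = 20.0 L/s.
Runoff depth d = ΣQ_DR·Δt / A = 82.00 × 10800 / (4.92 ha) = 18.00 mm.
The 1-cm UH is the DRH scaled by (10 mm)/d, so U_p = 20.0 × 10/18.00 = 11.1 L/s.

U_p ≈ 11.1 L/s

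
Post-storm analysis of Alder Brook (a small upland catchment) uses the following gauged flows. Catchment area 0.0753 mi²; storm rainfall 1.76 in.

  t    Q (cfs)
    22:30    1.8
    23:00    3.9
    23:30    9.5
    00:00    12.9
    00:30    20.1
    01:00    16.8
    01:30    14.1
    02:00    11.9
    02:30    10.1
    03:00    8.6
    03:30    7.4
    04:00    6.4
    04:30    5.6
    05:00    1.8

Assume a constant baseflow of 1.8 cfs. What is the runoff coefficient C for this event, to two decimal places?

ΣQ_DR = 105.7 cfs; V = ΣQ_DR·Δt = 1.903 × 10^5 ft³.
Runoff depth d = V / A = 1.088 in.
C = d / P = 1.088 / 1.76 = 0.62.

C ≈ 0.62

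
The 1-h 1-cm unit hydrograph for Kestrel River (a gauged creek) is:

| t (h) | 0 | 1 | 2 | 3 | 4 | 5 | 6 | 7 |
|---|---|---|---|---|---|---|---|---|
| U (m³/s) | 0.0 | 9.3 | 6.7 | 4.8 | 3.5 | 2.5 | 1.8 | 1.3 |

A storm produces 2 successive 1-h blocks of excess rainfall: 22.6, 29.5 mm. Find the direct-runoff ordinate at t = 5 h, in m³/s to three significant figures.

Q ≈ 16.0 m³/s

By discrete convolution, Q_j = Σ (P_i / 10 mm) · U_{j−i}.
At t = 5 h (j=5): Q = (22.6/10)·2.5 + (29.5/10)·3.5 = 16.0 m³/s.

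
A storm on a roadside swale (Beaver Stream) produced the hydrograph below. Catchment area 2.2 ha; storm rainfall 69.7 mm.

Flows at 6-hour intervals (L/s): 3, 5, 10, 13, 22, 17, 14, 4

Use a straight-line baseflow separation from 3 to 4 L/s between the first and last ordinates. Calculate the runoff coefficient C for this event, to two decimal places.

ΣQ_DR = 60.00 L/s; V = ΣQ_DR·Δt = 1.296 × 10^6 L.
Runoff depth d = V / A = 58.91 mm.
C = d / P = 58.91 / 69.7 = 0.85.

C ≈ 0.85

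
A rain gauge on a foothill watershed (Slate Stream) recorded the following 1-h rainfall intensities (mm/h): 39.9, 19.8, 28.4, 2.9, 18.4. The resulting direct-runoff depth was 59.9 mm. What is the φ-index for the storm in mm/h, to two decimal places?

Only the 4 blocks with intensity above φ contribute runoff: 39.9, 19.8, 28.4, 18.4 mm/h.
Σ(I−φ)·Δt = d  ⇒  (39.9+19.8+28.4+18.4 − 4φ)·1 = 59.9
φ = (106.5 − 59.9/1) / 4 = 11.65 mm/h.

φ ≈ 11.65 mm/h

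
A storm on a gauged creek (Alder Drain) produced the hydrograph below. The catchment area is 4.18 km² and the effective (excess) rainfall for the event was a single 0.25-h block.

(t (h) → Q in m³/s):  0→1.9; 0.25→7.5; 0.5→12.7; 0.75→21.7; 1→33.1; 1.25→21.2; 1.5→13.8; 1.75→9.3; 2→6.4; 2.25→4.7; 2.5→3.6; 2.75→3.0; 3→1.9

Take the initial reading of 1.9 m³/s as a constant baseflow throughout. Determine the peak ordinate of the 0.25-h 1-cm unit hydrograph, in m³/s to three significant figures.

U_p ≈ 12.5 m³/s

Direct runoff: 0.0, 5.6, 10.8, 19.8, 31.2, 19.3, 11.9, 7.4, 4.5, 2.8, 1.7, 1.1, 0.0 m³/s; ΣQ_DR = 116.1 m³/s, peak = 31.2 m³/s.
Runoff depth d = ΣQ_DR·Δt / A = 116.1 × 900 / (4.18 km²) = 25.00 mm.
The 1-cm UH is the DRH scaled by (10 mm)/d, so U_p = 31.2 × 10/25.00 = 12.5 m³/s.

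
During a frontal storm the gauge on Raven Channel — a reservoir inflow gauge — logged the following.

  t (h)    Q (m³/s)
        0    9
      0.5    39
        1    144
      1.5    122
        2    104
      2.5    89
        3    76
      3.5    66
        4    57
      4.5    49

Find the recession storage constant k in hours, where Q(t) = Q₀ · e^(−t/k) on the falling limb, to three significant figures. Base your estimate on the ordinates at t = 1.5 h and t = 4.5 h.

k ≈ 3.29 h

On the falling limb, Q drops from 122 to 49 m³/s between t = 1.5 h and t = 4.5 h (Δt = 3 h).
k = −Δt / ln(Q₂/Q₁) = −3 / ln(49/122) = 3.29 h.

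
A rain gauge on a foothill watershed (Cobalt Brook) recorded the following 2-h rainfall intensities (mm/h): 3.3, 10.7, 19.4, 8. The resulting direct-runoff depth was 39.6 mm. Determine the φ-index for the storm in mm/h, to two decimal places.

φ ≈ 6.10 mm/h

Only the 3 blocks with intensity above φ contribute runoff: 10.7, 19.4, 8 mm/h.
Σ(I−φ)·Δt = d  ⇒  (10.7+19.4+8 − 3φ)·2 = 39.6
φ = (38.10 − 39.6/2) / 3 = 6.10 mm/h.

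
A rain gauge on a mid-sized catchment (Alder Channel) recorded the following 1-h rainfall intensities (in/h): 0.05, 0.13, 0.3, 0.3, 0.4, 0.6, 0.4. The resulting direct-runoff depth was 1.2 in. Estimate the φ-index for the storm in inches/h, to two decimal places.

Only the 5 blocks with intensity above φ contribute runoff: 0.3, 0.3, 0.4, 0.6, 0.4 in/h.
Σ(I−φ)·Δt = d  ⇒  (0.3+0.3+0.4+0.6+0.4 − 5φ)·1 = 1.2
φ = (2.000 − 1.2/1) / 5 = 0.16 in/h.

φ ≈ 0.16 in/h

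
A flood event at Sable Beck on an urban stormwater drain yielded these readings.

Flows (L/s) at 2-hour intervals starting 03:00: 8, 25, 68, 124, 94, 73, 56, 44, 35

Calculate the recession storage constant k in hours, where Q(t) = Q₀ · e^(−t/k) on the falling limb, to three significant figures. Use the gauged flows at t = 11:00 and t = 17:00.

k ≈ 7.90 h

On the falling limb, Q drops from 94 to 44 L/s between t = 11:00 and t = 17:00 (Δt = 6 h).
k = −Δt / ln(Q₂/Q₁) = −6 / ln(44/94) = 7.90 h.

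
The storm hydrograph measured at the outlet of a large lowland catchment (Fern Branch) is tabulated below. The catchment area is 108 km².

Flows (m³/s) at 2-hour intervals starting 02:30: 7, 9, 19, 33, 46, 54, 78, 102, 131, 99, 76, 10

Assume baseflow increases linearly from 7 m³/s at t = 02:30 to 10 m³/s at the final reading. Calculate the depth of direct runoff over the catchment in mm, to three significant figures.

Direct runoff: 0.00, 1.73, 11.45, 25.18, 37.91, 45.64, 69.36, 93.09, 121.82, 89.55, 66.27, 0.00 m³/s; ΣQ_DR = 562.0 m³/s.
V = ΣQ_DR · Δt = 562.0 × 7200 s = 4.046 × 10^6 m³.
Over A = 108 km², depth = V / A = 37.5 mm.

d ≈ 37.5 mm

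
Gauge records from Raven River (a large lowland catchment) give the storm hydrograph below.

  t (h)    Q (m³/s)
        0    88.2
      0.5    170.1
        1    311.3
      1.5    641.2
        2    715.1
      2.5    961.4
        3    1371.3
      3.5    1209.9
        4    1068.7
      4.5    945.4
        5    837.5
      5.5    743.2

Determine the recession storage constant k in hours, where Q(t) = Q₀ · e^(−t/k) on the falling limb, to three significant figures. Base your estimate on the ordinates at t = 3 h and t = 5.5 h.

On the falling limb, Q drops from 1371.3 to 743.2 m³/s between t = 3 h and t = 5.5 h (Δt = 2.5 h).
k = −Δt / ln(Q₂/Q₁) = −2.5 / ln(743.2/1371.3) = 4.08 h.

k ≈ 4.08 h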